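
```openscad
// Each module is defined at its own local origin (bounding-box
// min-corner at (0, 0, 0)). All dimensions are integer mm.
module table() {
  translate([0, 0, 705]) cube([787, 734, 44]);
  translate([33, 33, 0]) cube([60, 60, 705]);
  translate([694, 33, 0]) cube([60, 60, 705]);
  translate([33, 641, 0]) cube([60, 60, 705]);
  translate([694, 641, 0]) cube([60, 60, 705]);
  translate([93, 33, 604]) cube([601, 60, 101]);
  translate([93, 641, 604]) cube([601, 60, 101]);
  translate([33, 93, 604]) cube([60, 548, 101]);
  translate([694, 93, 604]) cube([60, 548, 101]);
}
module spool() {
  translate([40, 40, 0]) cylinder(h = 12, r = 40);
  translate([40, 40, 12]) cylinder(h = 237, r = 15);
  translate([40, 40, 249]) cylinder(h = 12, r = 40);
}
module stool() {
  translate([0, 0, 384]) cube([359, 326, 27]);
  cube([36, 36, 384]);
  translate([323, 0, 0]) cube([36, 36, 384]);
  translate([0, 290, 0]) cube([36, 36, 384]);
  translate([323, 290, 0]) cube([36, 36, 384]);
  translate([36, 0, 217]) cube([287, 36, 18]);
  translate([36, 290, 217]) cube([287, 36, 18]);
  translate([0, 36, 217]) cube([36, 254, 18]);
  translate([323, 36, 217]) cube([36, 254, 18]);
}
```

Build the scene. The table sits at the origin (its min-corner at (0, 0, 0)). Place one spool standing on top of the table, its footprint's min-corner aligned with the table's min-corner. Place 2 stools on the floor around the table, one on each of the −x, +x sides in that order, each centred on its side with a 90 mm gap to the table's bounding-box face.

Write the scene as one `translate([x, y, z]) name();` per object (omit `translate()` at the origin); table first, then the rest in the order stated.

table();
translate([0, 0, 749]) spool();
translate([-449, 204, 0]) stool();
translate([877, 204, 0]) stool();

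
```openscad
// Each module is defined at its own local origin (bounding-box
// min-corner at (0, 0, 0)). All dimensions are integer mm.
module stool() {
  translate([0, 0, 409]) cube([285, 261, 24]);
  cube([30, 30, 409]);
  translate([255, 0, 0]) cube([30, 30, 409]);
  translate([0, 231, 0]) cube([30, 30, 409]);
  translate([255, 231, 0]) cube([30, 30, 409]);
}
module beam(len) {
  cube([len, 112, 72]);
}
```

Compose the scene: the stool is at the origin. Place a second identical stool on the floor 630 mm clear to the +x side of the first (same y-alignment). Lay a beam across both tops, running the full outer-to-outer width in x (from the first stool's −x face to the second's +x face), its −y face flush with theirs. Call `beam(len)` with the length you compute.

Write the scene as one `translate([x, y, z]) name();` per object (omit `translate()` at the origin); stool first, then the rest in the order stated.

stool();
translate([915, 0, 0]) stool();
translate([0, 0, 433]) beam(1200);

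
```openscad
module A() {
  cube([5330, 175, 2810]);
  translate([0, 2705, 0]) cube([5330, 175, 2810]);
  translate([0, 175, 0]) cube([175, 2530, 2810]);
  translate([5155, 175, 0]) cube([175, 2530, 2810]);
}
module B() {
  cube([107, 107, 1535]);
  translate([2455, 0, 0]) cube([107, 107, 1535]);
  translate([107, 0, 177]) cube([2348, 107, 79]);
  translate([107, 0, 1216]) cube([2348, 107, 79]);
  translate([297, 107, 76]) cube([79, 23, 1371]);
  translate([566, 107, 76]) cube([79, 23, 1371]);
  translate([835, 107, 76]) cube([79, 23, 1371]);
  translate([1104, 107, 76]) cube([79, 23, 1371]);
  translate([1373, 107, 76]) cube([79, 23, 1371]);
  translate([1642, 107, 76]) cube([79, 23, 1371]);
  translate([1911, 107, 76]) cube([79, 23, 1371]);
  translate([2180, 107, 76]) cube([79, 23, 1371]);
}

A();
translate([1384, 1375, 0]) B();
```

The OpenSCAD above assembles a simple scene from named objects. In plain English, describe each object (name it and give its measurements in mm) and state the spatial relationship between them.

A is a box-shaped house frame (walls only): outside footprint 5330×2880 mm, wall height 2810 mm, wall thickness 175 mm. The two y-facing walls run the full x-width; the two x-facing walls fit between the inner faces of the y-facing walls.

B is a fence section. Two 107×107 mm posts, 1535 mm tall, stand on the floor with a clear span of 2348 mm between their inner faces. Two horizontal rails of 107×79 mm section span the gap between the posts with their undersides at z = 177 mm and z = 1216 mm, flush with the posts' −y face. 8 pickets, each 79 mm wide, 23 mm thick and 1371 mm tall, are fixed to the +y face of the rails with their bottoms at z = 76 mm, evenly spaced across the span with equal gaps (rounded down to the nearest mm) at the −x end and between each pair — any rounding remainder accumulates at the +x end.

The fence section sits inside the house frame, centred.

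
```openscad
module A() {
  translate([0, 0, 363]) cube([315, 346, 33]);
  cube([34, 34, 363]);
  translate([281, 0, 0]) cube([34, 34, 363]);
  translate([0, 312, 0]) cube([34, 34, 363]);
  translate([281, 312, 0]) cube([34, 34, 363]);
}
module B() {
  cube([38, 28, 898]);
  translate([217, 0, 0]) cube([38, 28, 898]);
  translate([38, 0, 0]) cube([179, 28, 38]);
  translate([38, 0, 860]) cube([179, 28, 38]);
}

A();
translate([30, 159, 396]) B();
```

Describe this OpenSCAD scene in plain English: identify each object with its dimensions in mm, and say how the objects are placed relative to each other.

A is a four-legged stool. The seat is 315×346 mm, 33 mm thick, top at z = 396 mm. It stands on four square legs, each 34×34 mm in cross-section, from z = 0 to the seat underside, each flush with a corner of the seat.

B is a picture frame with a 179×822 mm rectangular opening (x by z) and a uniform 38 mm border on every side. Frame depth is 28 mm along y. It is built from two vertical stiles running the full outside height and two horizontal rails spanning the gap between the stiles.

The picture frame is on top of the stool, centred.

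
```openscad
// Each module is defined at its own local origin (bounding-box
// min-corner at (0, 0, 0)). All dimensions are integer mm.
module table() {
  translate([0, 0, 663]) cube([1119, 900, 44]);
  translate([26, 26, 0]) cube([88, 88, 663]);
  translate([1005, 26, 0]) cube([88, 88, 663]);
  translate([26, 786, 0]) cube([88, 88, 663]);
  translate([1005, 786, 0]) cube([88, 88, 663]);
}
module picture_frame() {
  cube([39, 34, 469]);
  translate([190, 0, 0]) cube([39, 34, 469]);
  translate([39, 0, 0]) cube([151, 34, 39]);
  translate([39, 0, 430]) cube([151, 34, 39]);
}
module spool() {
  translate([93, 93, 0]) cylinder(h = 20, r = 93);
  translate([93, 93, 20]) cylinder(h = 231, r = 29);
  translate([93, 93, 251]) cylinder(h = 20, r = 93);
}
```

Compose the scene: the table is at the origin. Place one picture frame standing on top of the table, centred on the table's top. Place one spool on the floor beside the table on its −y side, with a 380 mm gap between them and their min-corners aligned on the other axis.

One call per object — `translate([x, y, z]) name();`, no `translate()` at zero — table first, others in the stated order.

table();
translate([445, 433, 707]) picture_frame();
translate([0, -566, 0]) spool();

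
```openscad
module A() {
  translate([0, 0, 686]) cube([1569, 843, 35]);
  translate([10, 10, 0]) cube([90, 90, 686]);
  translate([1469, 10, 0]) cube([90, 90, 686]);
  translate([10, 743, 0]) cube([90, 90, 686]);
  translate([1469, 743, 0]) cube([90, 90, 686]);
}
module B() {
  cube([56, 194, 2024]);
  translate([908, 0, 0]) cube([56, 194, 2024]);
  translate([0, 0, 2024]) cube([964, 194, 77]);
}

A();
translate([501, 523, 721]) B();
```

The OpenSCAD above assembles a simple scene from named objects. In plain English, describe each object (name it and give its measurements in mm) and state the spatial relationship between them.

A is a table: top 1569 mm (x) × 843 mm (y), 35 mm thick, upper face at z = 721 mm, on four 90×90 mm square legs, each inset 10 mm from the nearest pair of top edges, running from z = 0 to the bottom of the top.

B is a rectangular door frame: two vertical jambs of 56×194 mm section, 2024 mm tall, with a clear opening 852 mm wide between their inner faces. A header 77 mm tall and 194 mm deep lies on top of the jambs and spans the full outside width.

The door frame is on top of the table.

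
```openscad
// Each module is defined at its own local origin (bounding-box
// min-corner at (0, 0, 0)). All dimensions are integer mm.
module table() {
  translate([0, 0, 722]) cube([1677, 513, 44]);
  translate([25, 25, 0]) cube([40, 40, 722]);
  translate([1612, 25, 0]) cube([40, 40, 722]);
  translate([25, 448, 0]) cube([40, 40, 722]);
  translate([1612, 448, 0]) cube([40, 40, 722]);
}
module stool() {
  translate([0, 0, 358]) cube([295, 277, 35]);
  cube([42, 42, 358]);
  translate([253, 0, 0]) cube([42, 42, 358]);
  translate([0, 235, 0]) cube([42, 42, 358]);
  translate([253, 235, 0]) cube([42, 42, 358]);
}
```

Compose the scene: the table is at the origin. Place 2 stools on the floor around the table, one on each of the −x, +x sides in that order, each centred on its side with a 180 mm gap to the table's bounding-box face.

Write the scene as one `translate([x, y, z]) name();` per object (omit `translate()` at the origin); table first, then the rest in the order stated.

table();
translate([-475, 118, 0]) stool();
translate([1857, 118, 0]) stool();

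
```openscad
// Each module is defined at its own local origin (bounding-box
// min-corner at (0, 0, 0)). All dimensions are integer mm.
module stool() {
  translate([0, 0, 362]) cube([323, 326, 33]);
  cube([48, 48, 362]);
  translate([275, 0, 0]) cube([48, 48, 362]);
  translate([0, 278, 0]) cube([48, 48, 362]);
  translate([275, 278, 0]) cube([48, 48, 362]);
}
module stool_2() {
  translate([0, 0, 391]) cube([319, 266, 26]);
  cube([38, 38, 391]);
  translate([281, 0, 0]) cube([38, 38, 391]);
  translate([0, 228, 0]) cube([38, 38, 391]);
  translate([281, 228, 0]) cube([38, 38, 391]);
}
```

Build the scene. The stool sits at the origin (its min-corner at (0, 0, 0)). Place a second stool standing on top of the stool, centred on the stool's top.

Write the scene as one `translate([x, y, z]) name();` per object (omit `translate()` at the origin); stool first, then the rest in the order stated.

stool();
translate([2, 30, 395]) stool_2();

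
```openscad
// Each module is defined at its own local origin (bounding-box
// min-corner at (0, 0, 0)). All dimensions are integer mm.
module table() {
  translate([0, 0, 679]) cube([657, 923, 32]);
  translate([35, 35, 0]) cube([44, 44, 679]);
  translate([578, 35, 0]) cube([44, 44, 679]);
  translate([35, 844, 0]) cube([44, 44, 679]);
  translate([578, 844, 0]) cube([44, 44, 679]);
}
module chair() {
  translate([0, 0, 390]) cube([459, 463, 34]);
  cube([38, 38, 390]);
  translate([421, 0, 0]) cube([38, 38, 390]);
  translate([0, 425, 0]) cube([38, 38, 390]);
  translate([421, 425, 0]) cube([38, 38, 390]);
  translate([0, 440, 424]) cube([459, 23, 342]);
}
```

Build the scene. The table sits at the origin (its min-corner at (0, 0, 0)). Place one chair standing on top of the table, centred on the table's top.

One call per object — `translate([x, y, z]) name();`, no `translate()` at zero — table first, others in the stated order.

table();
translate([99, 230, 711]) chair();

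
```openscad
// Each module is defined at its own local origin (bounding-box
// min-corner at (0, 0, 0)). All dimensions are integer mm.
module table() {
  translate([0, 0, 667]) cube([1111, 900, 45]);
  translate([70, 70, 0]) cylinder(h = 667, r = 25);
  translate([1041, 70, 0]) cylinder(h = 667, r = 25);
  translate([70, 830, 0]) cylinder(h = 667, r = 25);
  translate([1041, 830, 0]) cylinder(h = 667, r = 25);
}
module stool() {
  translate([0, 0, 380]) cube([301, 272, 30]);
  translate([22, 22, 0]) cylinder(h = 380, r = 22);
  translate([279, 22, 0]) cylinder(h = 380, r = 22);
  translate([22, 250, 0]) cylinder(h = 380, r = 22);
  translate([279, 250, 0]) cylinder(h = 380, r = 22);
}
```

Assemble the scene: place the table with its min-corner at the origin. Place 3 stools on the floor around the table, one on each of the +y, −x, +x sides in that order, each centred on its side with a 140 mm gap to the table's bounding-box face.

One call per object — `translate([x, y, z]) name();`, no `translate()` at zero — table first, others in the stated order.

table();
translate([405, 1040, 0]) stool();
translate([-441, 314, 0]) stool();
translate([1251, 314, 0]) stool();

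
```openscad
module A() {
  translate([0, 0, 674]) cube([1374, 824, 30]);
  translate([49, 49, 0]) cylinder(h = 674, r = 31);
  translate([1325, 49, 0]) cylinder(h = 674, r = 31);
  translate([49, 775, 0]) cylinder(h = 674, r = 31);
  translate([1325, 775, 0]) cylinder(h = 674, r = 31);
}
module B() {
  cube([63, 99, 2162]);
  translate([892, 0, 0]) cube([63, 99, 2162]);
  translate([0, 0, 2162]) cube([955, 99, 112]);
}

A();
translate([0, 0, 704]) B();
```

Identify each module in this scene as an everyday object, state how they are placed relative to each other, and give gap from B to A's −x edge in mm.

A is a table. B is a door frame. The door frame is on top of the table. The gap from the door frame to the table's −x edge is 0 mm.

The door frame's min-x is at 0; the table's min-x is 0; gap = 0 mm.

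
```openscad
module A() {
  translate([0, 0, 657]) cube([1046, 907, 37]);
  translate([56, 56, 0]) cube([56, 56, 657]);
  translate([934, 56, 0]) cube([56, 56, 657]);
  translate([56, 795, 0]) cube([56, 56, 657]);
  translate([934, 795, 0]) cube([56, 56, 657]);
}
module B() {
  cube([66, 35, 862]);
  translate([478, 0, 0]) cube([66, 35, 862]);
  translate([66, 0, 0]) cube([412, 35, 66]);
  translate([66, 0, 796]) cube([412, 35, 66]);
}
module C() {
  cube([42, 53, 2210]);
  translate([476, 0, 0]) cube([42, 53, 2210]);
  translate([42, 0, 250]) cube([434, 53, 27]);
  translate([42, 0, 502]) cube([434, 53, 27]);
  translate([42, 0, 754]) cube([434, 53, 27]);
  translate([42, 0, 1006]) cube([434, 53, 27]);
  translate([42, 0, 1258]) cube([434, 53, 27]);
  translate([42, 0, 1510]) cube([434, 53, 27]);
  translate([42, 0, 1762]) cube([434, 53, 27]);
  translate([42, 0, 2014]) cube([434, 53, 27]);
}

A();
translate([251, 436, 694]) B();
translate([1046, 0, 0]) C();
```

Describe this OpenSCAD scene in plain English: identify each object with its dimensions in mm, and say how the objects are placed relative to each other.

A is a table with a 1046×907 mm rectangular top, 37 mm thick, top surface at z = 694 mm, supported by four 56×56 mm square legs, each inset 56 mm from the nearest pair of top edges, running from the floor.

B is a picture frame with a 412×730 mm rectangular opening (x by z) and a uniform 66 mm border on every side. Frame depth is 35 mm along y. It is built from two vertical stiles running the full outside height and two horizontal rails spanning the gap between the stiles.

C is a straight ladder. Two 42×53 mm vertical rails, 2210 mm tall, stand 518 mm apart (outside-to-outside) with their front faces coplanar on the −y side. 8 rungs, each 53 mm deep and 27 mm tall, span between the inner faces of the rails, front faces flush with the rails. The lowest rung's underside is at z = 250 mm and rungs are spaced 252 mm apart (underside to underside).

The picture frame is on top of the table, centred. The ladder is against the table's +x side, with their −y faces flush.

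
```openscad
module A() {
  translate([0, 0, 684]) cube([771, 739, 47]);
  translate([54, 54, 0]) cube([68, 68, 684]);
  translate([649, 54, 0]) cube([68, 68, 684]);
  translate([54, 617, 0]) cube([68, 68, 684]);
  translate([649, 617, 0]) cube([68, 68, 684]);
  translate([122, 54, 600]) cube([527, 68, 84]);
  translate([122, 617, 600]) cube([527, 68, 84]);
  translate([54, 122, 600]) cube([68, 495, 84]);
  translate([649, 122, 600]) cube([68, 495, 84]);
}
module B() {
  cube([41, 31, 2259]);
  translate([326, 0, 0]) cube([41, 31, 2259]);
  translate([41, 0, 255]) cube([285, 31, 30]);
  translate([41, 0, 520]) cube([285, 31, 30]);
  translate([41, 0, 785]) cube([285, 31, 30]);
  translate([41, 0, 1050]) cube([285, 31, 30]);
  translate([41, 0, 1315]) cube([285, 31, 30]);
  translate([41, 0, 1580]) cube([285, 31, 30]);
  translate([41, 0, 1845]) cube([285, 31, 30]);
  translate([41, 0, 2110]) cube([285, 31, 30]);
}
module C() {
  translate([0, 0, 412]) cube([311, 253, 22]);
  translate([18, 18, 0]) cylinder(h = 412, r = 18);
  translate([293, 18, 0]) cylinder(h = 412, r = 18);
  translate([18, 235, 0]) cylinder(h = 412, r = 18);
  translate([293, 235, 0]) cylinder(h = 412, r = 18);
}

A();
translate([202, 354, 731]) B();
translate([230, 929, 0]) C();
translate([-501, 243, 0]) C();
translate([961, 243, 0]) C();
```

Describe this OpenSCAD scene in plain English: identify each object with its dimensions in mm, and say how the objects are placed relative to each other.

A is a rectangular dining table. The top is 771×739×47 mm with its upper surface at z = 731 mm. It stands on four 68×68 mm square legs, each inset 54 mm from the nearest pair of top edges, running from the floor to the underside of the top. Four apron rails, 68 mm thick and 84 mm tall, run between adjacent legs with their top edges flush with the underside of the top and their outer faces flush with the legs' outer faces.

B is a straight ladder. Two 41×31 mm vertical rails, 2259 mm tall, stand 367 mm apart (outside-to-outside) with their front faces coplanar on the −y side. 8 rungs, each 31 mm deep and 30 mm tall, span between the inner faces of the rails, front faces flush with the rails. The lowest rung's underside is at z = 255 mm and rungs are spaced 265 mm apart (underside to underside).

C is a simple wooden stool: a rectangular seat 311 mm (x) by 253 mm (y), 22 mm thick, top face at z = 434 mm, on four round legs, each 36 mm in diameter. The legs rest on z = 0, each leg's axis is inset half a diameter from the nearest pair of seat edges (so the leg's bounding box is flush with the corner).

The ladder is on top of the table, centred. Three stools sit around the table at the +y, −x, +x sides.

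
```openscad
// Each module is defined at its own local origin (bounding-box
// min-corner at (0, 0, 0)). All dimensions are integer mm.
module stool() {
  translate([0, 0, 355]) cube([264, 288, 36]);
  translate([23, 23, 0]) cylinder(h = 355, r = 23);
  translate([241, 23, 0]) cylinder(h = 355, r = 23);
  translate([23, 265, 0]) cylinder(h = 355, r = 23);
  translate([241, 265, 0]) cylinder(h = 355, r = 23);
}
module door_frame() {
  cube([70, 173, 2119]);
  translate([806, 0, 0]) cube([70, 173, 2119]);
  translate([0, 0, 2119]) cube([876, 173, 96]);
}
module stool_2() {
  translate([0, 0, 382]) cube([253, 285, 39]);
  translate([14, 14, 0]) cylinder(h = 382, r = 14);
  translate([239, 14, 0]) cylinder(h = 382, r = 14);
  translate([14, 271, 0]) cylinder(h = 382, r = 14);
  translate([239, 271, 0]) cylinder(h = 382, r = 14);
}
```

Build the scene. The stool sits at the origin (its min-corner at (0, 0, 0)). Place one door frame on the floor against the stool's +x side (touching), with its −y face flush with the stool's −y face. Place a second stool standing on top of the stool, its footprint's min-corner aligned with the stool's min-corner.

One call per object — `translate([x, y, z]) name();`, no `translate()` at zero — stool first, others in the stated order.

stool();
translate([264, 0, 0]) door_frame();
translate([0, 0, 391]) stool_2();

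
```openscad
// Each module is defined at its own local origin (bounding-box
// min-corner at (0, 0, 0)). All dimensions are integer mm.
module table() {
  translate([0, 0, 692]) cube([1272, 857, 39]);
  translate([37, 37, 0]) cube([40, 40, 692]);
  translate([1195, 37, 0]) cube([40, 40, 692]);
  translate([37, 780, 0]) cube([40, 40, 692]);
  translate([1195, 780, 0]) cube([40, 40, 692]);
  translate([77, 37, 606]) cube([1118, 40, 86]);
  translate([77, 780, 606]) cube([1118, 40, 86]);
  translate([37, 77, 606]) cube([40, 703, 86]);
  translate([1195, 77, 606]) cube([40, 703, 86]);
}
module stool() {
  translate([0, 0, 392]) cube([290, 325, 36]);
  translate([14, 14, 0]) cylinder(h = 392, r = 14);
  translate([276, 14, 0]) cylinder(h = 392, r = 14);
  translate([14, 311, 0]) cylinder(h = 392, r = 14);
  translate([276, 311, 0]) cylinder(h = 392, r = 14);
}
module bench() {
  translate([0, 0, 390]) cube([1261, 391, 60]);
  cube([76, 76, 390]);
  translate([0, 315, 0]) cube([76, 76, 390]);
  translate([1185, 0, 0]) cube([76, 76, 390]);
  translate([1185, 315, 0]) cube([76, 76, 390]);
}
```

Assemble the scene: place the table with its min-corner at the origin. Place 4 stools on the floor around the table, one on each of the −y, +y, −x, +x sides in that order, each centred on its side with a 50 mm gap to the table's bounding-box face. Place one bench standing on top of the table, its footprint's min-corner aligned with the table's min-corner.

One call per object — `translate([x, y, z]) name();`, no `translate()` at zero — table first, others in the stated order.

table();
translate([491, -375, 0]) stool();
translate([491, 907, 0]) stool();
translate([-340, 266, 0]) stool();
translate([1322, 266, 0]) stool();
translate([0, 0, 731]) bench();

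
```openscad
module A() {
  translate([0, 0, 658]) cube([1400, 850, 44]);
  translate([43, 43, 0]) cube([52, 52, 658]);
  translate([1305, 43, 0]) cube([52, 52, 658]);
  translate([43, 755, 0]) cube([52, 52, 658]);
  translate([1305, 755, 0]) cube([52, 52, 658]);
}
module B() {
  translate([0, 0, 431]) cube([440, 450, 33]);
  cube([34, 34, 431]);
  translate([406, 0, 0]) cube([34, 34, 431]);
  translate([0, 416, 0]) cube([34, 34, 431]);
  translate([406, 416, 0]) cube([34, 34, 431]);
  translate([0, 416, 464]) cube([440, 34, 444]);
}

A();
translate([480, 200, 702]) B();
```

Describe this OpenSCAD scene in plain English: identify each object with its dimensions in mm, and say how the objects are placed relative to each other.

A is a rectangular dining table. The top is 1400×850×44 mm with its upper surface at z = 702 mm. It stands on four 52×52 mm square legs, each inset 43 mm from the nearest pair of top edges, running from the floor to the underside of the top.

B is a chair: 440×450 mm seat, 33 mm thick, top at z = 464 mm, on four 34 mm square corner legs flush with the seat edges. A 34 mm thick backrest slab spans the full seat width, extending 444 mm above the seat top, its back face flush with the seat's +y edge.

The chair is on top of the table, centred.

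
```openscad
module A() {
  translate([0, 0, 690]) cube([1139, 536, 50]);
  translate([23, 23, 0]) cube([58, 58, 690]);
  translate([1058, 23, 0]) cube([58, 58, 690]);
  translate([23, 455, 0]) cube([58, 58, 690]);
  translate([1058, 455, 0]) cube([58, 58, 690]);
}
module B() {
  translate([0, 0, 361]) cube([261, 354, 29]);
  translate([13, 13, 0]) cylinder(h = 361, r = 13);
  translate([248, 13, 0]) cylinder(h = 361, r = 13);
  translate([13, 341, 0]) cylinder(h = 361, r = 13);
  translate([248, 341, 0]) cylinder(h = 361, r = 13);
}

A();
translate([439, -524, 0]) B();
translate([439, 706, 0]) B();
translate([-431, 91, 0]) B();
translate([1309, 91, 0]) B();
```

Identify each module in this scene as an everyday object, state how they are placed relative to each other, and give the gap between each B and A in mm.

A is a table. B is a stool. Four stools sit around the table at the −y, +y, −x, +x sides. The gap between each stool and the table is 170 mm.

Each stool's nearest face is 170 mm from the table's bounding box.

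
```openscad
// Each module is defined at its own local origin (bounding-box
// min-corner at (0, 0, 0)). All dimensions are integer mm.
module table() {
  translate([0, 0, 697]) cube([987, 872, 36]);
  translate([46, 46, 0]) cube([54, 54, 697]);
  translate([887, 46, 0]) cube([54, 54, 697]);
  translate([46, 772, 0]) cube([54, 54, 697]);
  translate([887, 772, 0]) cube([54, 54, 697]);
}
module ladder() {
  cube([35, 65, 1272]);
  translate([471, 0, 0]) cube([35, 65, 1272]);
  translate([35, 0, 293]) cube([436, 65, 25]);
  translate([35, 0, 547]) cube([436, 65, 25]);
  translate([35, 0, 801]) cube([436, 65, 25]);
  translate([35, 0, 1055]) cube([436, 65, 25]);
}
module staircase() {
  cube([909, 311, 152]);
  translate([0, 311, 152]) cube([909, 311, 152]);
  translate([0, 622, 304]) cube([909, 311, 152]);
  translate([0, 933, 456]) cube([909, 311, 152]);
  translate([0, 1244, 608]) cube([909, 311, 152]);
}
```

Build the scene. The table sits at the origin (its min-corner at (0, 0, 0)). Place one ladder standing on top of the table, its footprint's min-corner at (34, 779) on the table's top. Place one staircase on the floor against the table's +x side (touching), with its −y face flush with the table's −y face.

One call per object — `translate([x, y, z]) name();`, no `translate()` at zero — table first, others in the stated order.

table();
translate([34, 779, 733]) ladder();
translate([987, 0, 0]) staircase();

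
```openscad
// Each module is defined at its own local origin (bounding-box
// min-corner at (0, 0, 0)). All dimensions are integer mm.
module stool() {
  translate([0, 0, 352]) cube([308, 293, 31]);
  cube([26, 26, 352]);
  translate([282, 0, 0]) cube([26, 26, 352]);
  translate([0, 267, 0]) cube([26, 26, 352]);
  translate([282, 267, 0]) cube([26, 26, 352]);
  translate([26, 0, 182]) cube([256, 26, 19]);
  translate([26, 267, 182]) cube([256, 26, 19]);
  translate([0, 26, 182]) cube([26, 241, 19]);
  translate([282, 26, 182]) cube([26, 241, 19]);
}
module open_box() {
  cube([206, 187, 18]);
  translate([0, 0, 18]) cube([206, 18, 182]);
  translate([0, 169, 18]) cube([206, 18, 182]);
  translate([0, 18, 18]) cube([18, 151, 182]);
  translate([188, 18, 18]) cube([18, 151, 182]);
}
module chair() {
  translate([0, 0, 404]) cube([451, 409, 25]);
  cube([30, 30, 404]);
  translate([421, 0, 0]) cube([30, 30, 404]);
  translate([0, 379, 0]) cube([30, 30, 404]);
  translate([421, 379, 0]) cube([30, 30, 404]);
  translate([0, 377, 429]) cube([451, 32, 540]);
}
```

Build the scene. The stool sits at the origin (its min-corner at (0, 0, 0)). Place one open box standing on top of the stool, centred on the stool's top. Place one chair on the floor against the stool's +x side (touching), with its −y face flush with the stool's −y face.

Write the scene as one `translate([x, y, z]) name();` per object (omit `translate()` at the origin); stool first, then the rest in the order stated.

stool();
translate([51, 53, 383]) open_box();
translate([308, 0, 0]) chair();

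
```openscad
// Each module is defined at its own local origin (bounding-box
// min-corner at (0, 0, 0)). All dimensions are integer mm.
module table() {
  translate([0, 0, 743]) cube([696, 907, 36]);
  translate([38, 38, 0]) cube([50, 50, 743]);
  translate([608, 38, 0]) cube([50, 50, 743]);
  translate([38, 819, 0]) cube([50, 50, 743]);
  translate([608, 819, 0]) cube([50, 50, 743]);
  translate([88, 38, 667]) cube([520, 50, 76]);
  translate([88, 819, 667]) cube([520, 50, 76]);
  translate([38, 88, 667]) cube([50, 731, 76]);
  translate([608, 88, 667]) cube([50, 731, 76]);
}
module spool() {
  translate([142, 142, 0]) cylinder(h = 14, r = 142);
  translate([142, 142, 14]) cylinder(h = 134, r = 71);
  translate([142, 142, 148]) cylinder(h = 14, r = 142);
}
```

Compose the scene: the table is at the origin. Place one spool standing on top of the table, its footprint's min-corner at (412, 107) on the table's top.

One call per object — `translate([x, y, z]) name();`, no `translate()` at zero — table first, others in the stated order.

table();
translate([412, 107, 779]) spool();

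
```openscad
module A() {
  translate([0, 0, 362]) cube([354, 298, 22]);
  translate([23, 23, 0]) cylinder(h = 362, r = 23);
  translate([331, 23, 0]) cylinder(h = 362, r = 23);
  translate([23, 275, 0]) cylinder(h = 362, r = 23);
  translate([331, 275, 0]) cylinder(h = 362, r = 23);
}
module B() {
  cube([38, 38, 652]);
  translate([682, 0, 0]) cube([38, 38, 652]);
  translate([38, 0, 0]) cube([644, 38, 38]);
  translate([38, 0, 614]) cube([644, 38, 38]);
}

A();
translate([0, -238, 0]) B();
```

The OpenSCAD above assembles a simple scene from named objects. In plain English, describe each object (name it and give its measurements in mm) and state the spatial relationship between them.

A is a simple wooden stool: a rectangular seat 354 mm (x) by 298 mm (y), 22 mm thick, top face at z = 384 mm, on four round legs, each 46 mm in diameter. The legs rest on z = 0, each leg's axis is inset half a diameter from the nearest pair of seat edges (so the leg's bounding box is flush with the corner).

B is a picture frame with a 644×576 mm rectangular opening (x by z) and a uniform 38 mm border on every side. Frame depth is 38 mm along y. It is built from two vertical stiles running the full outside height and two horizontal rails spanning the gap between the stiles.

The picture frame is on the floor beside the stool on its −y side.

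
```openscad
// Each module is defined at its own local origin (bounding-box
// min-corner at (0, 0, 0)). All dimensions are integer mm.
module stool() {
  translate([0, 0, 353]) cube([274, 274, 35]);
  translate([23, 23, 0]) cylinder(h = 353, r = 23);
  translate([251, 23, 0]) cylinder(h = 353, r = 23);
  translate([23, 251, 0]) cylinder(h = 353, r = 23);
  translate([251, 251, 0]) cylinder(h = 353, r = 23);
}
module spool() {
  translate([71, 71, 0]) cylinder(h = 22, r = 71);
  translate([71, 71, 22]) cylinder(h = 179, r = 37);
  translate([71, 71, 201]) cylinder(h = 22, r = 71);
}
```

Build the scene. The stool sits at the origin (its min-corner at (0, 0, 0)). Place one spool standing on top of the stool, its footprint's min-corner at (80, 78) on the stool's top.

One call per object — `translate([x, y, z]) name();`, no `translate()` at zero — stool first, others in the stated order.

stool();
translate([80, 78, 388]) spool();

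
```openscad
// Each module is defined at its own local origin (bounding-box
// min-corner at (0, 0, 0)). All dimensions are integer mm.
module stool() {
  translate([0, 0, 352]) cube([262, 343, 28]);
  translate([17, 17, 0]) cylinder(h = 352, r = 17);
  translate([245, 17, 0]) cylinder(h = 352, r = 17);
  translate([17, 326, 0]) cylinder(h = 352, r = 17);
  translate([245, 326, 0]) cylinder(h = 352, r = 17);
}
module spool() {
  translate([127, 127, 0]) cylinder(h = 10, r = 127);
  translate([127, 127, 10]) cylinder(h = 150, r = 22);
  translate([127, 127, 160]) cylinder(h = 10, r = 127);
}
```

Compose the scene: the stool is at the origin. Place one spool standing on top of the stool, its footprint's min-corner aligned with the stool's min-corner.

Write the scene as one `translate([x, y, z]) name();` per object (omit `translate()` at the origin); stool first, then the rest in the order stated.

stool();
translate([0, 0, 380]) spool();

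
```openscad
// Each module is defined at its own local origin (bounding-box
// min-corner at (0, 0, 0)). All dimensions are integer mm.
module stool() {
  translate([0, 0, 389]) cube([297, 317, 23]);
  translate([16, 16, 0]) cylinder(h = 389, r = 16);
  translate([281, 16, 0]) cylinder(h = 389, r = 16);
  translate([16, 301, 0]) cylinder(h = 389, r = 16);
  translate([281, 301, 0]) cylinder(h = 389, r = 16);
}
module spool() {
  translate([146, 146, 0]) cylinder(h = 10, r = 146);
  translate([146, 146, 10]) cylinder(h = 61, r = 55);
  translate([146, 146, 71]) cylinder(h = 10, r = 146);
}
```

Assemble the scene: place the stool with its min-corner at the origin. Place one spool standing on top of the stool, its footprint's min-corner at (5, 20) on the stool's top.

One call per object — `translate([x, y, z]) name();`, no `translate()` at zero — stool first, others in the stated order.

stool();
translate([5, 20, 412]) spool();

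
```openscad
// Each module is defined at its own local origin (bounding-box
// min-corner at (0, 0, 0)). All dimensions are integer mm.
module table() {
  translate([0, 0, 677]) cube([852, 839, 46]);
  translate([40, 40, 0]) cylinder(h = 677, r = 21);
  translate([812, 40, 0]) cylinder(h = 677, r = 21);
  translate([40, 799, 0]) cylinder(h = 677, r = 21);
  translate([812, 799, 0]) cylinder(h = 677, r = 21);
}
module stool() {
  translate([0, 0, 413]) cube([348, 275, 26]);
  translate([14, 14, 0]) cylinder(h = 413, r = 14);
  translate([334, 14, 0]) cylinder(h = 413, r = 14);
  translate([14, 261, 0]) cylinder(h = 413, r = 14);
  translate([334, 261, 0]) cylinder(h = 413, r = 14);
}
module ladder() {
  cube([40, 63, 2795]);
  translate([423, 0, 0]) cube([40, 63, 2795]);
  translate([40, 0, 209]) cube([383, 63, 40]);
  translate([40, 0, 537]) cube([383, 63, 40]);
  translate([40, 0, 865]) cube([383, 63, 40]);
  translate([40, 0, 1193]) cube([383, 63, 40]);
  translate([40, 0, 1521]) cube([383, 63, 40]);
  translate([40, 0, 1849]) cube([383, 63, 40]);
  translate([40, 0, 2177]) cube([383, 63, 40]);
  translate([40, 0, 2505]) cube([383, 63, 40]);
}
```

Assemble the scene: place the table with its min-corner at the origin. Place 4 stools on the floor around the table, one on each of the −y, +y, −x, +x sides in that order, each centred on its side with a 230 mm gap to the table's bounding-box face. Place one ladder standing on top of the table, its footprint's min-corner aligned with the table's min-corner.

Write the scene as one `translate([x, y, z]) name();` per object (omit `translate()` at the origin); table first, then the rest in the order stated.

table();
translate([252, -505, 0]) stool();
translate([252, 1069, 0]) stool();
translate([-578, 282, 0]) stool();
translate([1082, 282, 0]) stool();
translate([0, 0, 723]) ladder();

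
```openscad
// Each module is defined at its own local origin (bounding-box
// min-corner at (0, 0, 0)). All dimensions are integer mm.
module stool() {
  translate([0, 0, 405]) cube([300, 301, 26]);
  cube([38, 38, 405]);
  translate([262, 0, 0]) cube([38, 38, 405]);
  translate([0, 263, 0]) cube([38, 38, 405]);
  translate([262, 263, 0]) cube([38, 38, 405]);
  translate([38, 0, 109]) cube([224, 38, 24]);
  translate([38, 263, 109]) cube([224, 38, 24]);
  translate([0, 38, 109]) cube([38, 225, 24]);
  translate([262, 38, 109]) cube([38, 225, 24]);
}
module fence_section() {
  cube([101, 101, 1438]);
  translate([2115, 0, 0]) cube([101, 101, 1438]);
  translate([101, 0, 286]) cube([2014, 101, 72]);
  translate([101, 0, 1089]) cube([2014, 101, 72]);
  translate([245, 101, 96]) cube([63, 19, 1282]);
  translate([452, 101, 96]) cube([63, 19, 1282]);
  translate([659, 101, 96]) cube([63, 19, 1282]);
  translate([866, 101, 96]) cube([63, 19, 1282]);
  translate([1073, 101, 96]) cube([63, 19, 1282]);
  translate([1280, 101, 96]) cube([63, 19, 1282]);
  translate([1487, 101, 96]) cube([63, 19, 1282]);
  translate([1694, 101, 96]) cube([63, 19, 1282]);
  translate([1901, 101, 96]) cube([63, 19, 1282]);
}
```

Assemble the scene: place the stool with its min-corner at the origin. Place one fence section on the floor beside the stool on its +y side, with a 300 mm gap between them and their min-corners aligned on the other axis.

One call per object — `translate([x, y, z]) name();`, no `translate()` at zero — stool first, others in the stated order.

stool();
translate([0, 601, 0]) fence_section();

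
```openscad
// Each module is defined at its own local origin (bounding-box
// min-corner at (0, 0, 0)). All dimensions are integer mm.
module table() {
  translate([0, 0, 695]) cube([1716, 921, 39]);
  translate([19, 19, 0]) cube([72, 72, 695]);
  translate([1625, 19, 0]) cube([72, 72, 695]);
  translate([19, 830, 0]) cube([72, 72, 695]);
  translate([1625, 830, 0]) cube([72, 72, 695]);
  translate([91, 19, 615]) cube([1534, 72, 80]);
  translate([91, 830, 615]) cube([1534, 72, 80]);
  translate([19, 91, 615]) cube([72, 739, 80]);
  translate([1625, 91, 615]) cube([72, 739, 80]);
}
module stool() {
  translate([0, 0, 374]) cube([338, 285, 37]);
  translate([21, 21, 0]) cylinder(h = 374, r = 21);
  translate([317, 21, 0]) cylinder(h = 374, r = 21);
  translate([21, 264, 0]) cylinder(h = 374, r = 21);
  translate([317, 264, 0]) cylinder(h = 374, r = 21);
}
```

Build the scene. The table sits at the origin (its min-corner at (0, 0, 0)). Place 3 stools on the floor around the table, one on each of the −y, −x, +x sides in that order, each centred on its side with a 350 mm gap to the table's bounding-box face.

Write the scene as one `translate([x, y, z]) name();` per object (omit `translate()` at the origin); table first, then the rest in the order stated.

table();
translate([689, -635, 0]) stool();
translate([-688, 318, 0]) stool();
translate([2066, 318, 0]) stool();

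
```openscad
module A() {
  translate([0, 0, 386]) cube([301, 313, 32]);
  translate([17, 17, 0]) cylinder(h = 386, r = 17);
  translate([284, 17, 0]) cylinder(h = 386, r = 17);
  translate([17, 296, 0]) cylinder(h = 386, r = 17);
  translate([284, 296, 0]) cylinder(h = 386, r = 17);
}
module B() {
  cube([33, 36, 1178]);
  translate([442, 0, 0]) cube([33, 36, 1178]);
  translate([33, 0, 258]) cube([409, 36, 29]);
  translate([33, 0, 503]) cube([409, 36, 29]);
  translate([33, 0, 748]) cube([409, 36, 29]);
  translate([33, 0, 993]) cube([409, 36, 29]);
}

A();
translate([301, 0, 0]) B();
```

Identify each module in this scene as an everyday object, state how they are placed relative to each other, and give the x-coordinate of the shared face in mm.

A is a stool. B is a ladder. The ladder is against the stool's +x side, with their −y faces flush. The x-coordinate of the shared face is 301 mm.

The stool's +x face and the ladder's −x face are both at x = 301 mm.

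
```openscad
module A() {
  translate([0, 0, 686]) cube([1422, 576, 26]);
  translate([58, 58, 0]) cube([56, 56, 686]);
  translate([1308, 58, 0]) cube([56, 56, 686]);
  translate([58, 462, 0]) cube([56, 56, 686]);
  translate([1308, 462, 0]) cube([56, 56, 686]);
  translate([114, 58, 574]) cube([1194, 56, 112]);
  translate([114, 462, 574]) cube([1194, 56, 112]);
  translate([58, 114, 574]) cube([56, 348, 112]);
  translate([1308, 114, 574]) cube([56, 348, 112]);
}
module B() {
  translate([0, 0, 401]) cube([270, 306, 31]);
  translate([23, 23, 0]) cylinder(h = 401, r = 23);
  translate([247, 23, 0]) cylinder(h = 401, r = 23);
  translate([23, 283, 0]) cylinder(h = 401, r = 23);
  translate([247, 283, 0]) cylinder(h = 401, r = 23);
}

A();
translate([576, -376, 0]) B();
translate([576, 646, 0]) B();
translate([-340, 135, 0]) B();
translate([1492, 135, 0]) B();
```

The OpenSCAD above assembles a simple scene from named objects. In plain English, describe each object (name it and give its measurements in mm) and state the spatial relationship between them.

A is a table with a 1422×576 mm rectangular top, 26 mm thick, top surface at z = 712 mm, supported by four 56×56 mm square legs, each inset 58 mm from the nearest pair of top edges, running from the floor. Four apron rails, 56 mm thick and 112 mm tall, run between adjacent legs with their top edges flush with the underside of the top and their outer faces flush with the legs' outer faces.

B is a four-legged stool. The seat is 270×306 mm, 31 mm thick, top at z = 432 mm. It stands on four round legs, each 46 mm in diameter, from z = 0 to the seat underside, each leg's axis is inset half a diameter from the nearest pair of seat edges (so the leg's bounding box is flush with the corner).

Four stools sit around the table at the −y, +y, −x, +x sides.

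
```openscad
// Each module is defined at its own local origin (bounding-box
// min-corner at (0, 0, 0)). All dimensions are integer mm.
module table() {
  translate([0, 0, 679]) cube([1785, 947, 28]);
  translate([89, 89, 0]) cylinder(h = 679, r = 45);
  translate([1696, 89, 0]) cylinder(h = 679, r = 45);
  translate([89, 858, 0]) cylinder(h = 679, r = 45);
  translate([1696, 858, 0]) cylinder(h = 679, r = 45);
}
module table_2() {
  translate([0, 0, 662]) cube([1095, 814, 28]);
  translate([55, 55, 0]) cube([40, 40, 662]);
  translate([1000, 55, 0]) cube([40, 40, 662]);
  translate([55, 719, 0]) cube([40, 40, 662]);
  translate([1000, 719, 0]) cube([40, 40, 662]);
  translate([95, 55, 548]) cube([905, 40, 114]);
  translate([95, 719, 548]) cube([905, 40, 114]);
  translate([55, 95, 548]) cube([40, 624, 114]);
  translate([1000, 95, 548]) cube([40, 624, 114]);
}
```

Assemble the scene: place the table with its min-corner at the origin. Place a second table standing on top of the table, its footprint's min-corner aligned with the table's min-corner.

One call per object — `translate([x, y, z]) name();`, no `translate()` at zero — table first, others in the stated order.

table();
translate([0, 0, 707]) table_2();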